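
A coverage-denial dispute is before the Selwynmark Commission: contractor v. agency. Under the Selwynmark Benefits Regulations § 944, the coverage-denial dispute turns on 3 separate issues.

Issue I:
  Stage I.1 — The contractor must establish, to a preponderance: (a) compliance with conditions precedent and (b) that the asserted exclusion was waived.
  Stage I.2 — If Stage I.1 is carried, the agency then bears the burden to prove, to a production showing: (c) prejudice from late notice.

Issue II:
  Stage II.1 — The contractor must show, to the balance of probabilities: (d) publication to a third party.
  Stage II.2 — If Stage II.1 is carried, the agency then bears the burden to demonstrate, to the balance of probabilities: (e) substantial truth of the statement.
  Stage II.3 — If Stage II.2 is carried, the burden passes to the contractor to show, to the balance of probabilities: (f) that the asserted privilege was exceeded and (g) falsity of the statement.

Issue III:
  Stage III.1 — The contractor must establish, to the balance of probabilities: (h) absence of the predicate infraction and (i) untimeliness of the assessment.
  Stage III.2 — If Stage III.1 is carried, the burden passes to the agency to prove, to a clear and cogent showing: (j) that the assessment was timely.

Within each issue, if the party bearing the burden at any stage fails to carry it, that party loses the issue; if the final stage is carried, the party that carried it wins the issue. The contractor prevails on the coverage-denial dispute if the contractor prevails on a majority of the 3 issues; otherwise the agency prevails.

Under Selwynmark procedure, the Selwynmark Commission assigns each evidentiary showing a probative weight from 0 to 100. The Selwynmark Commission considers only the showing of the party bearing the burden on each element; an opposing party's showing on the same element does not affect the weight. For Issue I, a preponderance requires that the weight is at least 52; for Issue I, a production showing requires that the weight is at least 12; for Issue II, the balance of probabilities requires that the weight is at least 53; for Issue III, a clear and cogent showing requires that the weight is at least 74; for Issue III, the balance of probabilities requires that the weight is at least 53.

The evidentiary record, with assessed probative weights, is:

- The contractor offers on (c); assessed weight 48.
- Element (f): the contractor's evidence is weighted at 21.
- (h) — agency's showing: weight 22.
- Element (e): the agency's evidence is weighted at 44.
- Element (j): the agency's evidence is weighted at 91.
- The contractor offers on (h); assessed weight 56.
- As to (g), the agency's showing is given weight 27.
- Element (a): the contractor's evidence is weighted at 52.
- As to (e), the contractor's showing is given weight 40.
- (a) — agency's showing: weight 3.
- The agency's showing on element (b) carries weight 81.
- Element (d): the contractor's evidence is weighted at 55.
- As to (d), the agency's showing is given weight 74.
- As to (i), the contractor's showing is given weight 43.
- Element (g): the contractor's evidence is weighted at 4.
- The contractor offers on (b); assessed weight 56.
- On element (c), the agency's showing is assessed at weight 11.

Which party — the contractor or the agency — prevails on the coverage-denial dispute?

contractor

— Issue I —
Stage I.1 — burden on contractor; standard: a preponderance (weight is at least 52).
    (a): 52 (agency's 3 disregarded) ≥ 52 [met]
    (b): 56 (agency's 81 disregarded) ≥ 52 [met]
  Stage I.1 carried; the burden shifts to the agency.
Stage I.2 — burden on agency; standard: a production showing (weight is at least 12).
    (c): 11 (contractor's 48 disregarded) < 12 [not met]
  Stage I.2 not carried; the agency fails its burden.
The contractor prevails on this issue.
— Issue II —
Stage II.1 (contractor, the balance of probabilities, weight is at least 53): (d) 55 (agency's 74 disregarded) ≥ 53 — meets.
  Stage II.1 is satisfied; the onus moves to the agency.
Stage II.2 (agency, the balance of probabilities, weight is at least 53): (e) 44 (contractor's 40 disregarded) < 53 — fails.
  Not every element is met, so the agency fails to carry Stage II.2.
The contractor prevails on this issue.
— Issue III —
At Stage III.1 the contractor must meet the balance of probabilities (weight is at least 53): on (h) the weight is 56 (the agency's 22 is given no effect), which does reach 53, so (h) meets the standard; on (i) the weight is 43, which does not reach 53, so (i) does not meet the standard.
  The contractor does not carry Stage III.1.
The agency prevails on this issue.
Per-issue: Issue I → contractor; Issue II → contractor; Issue III → agency. The contractor must prevail on a majority of issues; overall, the contractor prevails.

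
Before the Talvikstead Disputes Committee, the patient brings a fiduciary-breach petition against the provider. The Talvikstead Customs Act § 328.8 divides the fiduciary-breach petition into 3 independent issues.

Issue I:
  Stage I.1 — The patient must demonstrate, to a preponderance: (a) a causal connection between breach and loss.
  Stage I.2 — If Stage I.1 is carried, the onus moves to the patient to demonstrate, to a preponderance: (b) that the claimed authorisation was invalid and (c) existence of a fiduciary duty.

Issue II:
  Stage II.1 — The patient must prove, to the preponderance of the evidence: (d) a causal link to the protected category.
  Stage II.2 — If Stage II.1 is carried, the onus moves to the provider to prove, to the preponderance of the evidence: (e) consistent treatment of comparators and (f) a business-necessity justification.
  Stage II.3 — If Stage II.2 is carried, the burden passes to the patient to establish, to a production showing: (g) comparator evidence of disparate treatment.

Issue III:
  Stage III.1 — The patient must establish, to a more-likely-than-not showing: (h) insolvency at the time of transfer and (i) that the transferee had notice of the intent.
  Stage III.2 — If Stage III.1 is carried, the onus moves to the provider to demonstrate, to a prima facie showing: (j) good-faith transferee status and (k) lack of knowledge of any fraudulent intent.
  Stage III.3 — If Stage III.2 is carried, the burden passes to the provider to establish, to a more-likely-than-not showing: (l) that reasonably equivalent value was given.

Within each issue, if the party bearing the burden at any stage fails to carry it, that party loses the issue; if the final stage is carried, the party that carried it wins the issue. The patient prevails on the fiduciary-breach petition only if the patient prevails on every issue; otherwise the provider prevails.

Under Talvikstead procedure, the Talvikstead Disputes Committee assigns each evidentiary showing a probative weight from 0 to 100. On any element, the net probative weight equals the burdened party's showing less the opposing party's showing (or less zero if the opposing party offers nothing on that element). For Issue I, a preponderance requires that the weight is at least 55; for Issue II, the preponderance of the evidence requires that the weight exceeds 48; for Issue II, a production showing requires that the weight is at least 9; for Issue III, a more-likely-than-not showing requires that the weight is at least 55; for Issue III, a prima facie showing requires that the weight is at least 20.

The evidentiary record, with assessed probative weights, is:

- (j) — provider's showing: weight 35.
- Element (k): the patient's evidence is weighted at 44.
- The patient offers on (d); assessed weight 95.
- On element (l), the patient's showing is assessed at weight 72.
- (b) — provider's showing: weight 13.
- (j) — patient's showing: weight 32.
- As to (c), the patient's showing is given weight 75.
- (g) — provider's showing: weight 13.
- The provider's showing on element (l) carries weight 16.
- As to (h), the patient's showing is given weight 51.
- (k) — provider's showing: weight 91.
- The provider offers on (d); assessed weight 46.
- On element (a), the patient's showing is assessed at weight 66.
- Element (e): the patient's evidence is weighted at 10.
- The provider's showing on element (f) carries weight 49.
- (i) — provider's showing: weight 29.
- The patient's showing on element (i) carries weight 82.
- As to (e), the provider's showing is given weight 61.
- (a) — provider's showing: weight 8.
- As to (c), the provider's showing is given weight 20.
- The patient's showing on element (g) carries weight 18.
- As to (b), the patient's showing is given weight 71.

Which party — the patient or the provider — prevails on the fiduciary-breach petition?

provider

— Issue I —
Stage I.1 (patient, a preponderance, weight is at least 55): (a) net 66−8=58 ≥ 55 — meets.
  Stage I.1 is satisfied; the patient continues to bear the burden.
Stage I.2 (patient, a preponderance, weight is at least 55): (b) net 71−13=58 ≥ 55 — meets; (c) net 75−20=55 ≥ 55 — meets.
  Stage I.2 carried; the final stage is satisfied.
Every stage carried; the patient prevails on this issue.
— Issue II —
At Stage II.1 the patient must meet the preponderance of the evidence (weight exceeds 48): on (d) the weight is 95 less the opposing 46 gives net 49, > 48, so (d) meets the standard.
  The patient carries Stage II.1; the provider now bears the burden.
At Stage II.2 the provider must meet the preponderance of the evidence (weight exceeds 48): on (e) the weight is 61 less the opposing 10 gives net 51, which does exceed 48, so (e) meets the standard; on (f) the weight is 49, > 48, so (f) meets the standard.
  All elements met. The burden passes to the patient.
At Stage II.3 the patient must meet a production showing (weight is at least 9): on (g) the weight is 18 less the opposing 13 gives net 5, < 9, so (g) does not meet the standard.
  Not every element is met, so the patient fails to carry Stage II.3.
So the provider prevails on this issue.
— Issue III —
Stage III.1 (patient, a more-likely-than-not showing, weight is at least 55): (h) 51 < 55 — fails; (i) net 82−29=53 < 55 — fails.
  Not every element is met, so the patient fails to carry Stage III.1.
The provider prevails on this issue.
Per-issue: Issue I → patient; Issue II → provider; Issue III → provider. The patient must prevail on every issue; overall, the provider prevails.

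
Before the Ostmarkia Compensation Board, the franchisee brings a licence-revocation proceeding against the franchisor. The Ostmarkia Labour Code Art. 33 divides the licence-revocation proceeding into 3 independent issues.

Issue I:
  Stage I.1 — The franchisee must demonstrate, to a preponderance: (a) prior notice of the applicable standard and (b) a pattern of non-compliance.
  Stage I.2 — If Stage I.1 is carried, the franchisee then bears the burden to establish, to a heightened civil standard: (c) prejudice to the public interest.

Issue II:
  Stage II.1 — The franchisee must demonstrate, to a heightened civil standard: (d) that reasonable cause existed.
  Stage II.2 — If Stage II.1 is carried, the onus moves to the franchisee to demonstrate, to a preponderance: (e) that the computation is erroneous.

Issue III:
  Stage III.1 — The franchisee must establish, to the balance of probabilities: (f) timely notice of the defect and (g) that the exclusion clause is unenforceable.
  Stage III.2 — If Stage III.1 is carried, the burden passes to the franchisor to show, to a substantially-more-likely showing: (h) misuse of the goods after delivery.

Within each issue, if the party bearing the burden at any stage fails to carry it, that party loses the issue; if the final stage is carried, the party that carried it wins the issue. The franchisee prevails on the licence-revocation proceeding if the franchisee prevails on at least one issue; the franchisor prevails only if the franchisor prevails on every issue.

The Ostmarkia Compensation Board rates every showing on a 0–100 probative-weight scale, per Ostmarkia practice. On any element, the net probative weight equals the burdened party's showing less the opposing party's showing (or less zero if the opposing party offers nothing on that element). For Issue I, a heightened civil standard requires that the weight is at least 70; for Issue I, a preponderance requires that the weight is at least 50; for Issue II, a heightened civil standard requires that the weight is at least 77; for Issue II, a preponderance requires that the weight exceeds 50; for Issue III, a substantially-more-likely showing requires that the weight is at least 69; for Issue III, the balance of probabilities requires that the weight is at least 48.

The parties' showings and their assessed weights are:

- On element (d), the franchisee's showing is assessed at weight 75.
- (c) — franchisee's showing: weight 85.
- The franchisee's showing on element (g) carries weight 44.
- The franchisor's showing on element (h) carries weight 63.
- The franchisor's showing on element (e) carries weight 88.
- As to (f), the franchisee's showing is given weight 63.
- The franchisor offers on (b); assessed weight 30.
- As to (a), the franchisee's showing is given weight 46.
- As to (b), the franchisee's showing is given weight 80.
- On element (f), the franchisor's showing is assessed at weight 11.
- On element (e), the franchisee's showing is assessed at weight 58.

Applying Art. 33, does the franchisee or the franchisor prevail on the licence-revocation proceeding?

— Issue I —
Stage I.1 (franchisee, a preponderance, weight is at least 50): (a) 46 < 50 — fails; (b) net 80−30=50 ≥ 50 — meets.
  Not every element is met, so the franchisee fails to carry Stage I.1.
The franchisor prevails on this issue.
— Issue II —
At Stage II.1 the franchisee must meet a heightened civil standard (weight is at least 77): on (d) the weight is 75, which does not reach 77, so (d) does not meet the standard.
  Stage II.1 not carried; the franchisee fails its burden.
The franchisor prevails on this issue.
— Issue III —
Stage III.1 — burden on franchisee; standard: the balance of probabilities (weight is at least 48).
    (f): 63 − 11 = 52 ≥ 48 [met]
    (g): 44 < 48 [not met]
  Not every element is met, so the franchisee fails to carry Stage III.1.
The analysis ends at Stage III.1; the franchisor prevails on this issue.
Per-issue: Issue I → franchisor; Issue II → franchisor; Issue III → franchisor. The franchisee must prevail on at least one issue; overall, the franchisor prevails.

franchisor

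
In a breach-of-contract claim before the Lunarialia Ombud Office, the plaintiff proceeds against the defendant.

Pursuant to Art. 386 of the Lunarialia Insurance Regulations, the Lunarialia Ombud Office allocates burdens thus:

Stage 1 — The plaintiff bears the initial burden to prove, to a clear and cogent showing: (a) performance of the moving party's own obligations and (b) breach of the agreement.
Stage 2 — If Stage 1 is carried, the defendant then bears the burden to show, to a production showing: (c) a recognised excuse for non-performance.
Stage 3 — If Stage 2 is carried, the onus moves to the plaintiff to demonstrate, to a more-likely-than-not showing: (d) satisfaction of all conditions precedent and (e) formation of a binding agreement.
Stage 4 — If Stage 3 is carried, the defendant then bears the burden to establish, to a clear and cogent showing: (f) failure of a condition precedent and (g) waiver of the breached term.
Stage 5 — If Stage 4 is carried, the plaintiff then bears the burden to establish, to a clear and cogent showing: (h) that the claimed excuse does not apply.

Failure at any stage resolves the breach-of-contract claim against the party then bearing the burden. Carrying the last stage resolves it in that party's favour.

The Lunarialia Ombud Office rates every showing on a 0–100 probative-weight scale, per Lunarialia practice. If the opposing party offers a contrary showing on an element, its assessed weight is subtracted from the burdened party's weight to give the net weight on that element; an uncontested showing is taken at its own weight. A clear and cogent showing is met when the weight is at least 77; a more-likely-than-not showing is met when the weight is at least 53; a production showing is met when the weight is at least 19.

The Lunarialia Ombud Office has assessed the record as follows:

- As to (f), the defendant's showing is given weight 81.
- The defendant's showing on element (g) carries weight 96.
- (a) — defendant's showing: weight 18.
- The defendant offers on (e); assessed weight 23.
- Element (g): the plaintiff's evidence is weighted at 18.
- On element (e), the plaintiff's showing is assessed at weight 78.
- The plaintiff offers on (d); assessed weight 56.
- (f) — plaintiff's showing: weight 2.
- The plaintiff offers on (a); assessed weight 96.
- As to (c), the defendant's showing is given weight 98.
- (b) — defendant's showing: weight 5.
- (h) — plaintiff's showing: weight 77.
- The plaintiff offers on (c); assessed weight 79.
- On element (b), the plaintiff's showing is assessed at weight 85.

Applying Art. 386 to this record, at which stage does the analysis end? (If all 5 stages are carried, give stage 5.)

Stage 1 (plaintiff, a clear and cogent showing, weight is at least 77): (a) net 96−18=78 ≥ 77 — meets; (b) net 85−5=80 ≥ 77 — meets.
  The plaintiff carries Stage 1; the defendant now bears the burden.
Stage 2 (defendant, a production showing, weight is at least 19): (c) net 98−79=19 ≥ 19 — meets.
  Stage 2 carried; the burden shifts to the plaintiff.
Stage 3 (plaintiff, a more-likely-than-not showing, weight is at least 53): (d) 56 ≥ 53 — meets; (e) net 78−23=55 ≥ 53 — meets.
  Stage 3 is satisfied; the onus moves to the defendant.
Stage 4 (defendant, a clear and cogent showing, weight is at least 77): (f) net 81−2=79 ≥ 77 — meets; (g) net 96−18=78 ≥ 77 — meets.
  All elements met. The burden passes to the plaintiff.
Stage 5 (plaintiff, a clear and cogent showing, weight is at least 77): (h) 77 ≥ 77 — meets.
  The plaintiff carries the last stage.
All stages carried — the plaintiff prevails.

stage 5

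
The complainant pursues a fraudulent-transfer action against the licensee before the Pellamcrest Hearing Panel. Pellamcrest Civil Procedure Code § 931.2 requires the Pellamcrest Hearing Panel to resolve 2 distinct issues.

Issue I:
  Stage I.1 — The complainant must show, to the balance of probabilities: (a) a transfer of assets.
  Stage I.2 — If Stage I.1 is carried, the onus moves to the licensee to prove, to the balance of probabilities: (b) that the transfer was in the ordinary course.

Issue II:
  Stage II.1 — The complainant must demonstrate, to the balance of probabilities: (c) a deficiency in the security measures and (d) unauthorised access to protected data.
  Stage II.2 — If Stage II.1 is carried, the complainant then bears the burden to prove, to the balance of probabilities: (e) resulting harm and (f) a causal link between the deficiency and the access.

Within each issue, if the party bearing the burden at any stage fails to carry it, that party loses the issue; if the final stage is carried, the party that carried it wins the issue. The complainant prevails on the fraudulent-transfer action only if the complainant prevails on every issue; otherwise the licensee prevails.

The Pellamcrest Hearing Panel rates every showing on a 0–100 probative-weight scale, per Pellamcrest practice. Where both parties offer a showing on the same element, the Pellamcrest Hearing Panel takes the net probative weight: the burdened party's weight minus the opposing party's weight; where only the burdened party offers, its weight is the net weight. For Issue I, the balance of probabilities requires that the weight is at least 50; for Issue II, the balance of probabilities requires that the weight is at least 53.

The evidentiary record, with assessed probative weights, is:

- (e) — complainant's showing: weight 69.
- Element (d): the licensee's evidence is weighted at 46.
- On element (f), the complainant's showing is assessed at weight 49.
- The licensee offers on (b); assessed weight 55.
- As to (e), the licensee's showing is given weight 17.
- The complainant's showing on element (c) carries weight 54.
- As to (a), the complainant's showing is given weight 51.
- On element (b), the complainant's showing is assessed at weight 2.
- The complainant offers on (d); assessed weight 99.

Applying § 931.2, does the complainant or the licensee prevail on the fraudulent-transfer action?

licensee

— Issue I —
Stage I.1 — burden on complainant; standard: the balance of probabilities (weight is at least 50).
    (a): 51 ≥ 50 [met]
  The complainant carries Stage I.1; the licensee now bears the burden.
Stage I.2 — burden on licensee; standard: the balance of probabilities (weight is at least 50).
    (b): 55 − 2 = 53 ≥ 50 [met]
  All elements met at the final stage.
Every stage carried; the licensee prevails on this issue.
— Issue II —
At Stage II.1 the complainant must meet the balance of probabilities (weight is at least 53): on (c) the weight is 54, ≥ 53, so (c) meets the standard; on (d) the weight is 99 less the opposing 46 gives net 53, ≥ 53, so (d) meets the standard.
  Stage II.1 carried; the burden remains with the complainant.
At Stage II.2 the complainant must meet the balance of probabilities (weight is at least 53): on (e) the weight is 69 less the opposing 17 gives net 52, < 53, so (e) does not meet the standard; on (f) the weight is 49, which does not reach 53, so (f) does not meet the standard.
  The complainant does not carry Stage II.2.
The licensee prevails on this issue.
Per-issue: Issue I → licensee; Issue II → licensee. The complainant must prevail on every issue; overall, the licensee prevails.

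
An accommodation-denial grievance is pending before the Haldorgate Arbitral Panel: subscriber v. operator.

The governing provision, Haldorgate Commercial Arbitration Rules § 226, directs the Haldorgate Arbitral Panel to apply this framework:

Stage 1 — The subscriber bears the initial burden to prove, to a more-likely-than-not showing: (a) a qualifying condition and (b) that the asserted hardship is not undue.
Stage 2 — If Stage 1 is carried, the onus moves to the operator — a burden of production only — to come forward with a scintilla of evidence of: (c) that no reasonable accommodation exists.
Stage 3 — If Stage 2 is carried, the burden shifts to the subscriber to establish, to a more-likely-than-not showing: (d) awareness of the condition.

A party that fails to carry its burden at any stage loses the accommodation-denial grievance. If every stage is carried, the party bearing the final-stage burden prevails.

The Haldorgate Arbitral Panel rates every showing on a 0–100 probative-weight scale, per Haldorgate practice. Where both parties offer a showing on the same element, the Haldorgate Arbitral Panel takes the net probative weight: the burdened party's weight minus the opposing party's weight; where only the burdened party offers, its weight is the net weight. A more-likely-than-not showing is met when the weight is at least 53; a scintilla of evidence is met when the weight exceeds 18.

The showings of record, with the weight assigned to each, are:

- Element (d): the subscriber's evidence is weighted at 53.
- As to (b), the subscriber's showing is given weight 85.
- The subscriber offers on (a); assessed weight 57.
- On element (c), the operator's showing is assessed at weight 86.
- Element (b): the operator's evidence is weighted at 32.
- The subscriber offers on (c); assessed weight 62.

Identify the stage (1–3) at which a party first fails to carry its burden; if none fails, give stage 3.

Stage 1 — burden on subscriber; standard: a more-likely-than-not showing (weight is at least 53).
    (a): 57 ≥ 53 [met]
    (b): 85 − 32 = 53 ≥ 53 [met]
  All elements met. The burden passes to the operator.
Stage 2 — burden on operator; standard: a scintilla of evidence (weight exceeds 18).
    (c): 86 − 62 = 24 > 18 [met]
  All elements met. The burden passes to the subscriber.
Stage 3 — burden on subscriber; standard: a more-likely-than-not showing (weight is at least 53).
    (d): 53 ≥ 53 [met]
  All elements met at the final stage.
Every stage carried; the subscriber prevails.

stage 3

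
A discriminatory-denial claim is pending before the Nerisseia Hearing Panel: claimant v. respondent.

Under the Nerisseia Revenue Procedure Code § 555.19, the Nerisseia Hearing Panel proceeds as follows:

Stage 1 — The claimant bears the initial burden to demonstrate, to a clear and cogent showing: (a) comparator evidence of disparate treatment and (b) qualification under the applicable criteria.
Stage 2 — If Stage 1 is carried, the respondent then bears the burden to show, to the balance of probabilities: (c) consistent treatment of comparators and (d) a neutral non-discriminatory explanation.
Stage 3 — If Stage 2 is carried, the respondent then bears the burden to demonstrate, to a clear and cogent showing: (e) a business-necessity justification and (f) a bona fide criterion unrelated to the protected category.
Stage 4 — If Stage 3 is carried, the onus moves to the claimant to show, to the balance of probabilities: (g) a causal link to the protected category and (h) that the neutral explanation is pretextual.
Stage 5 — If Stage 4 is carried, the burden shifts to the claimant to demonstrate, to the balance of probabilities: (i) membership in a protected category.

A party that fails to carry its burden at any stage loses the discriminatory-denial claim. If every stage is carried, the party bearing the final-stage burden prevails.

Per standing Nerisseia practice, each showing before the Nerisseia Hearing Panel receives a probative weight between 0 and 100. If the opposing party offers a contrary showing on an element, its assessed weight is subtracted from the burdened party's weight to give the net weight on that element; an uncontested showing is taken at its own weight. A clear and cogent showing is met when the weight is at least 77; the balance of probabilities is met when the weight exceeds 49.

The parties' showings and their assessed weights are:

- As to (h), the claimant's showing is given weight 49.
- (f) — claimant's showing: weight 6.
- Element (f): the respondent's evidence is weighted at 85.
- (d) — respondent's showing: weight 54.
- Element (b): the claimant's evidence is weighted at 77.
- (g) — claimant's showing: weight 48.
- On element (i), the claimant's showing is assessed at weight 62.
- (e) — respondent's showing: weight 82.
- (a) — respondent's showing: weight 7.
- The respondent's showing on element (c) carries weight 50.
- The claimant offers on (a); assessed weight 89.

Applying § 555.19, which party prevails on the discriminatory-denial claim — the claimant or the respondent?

At Stage 1 the claimant must meet a clear and cogent showing (weight is at least 77): on (a) the weight is 89 less the opposing 7 gives net 82, which does reach 77, so (a) meets the standard; on (b) the weight is 77, ≥ 77, so (b) meets the standard.
  All elements met. The burden passes to the respondent.
At Stage 2 the respondent must meet the balance of probabilities (weight exceeds 49): on (c) the weight is 50, which does exceed 49, so (c) meets the standard; on (d) the weight is 54, which does exceed 49, so (d) meets the standard.
  Stage 2 carried; the burden remains with the respondent.
At Stage 3 the respondent must meet a clear and cogent showing (weight is at least 77): on (e) the weight is 82, which does reach 77, so (e) meets the standard; on (f) the weight is 85 less the opposing 6 gives net 79, which does reach 77, so (f) meets the standard.
  Stage 3 carried; the burden shifts to the claimant.
At Stage 4 the claimant must meet the balance of probabilities (weight exceeds 49): on (g) the weight is 48, ≤ 49, so (g) does not meet the standard; on (h) the weight is 49, ≤ 49, so (h) does not meet the standard.
  Stage 4 not carried; the claimant fails its burden.
The respondent prevails.

respondent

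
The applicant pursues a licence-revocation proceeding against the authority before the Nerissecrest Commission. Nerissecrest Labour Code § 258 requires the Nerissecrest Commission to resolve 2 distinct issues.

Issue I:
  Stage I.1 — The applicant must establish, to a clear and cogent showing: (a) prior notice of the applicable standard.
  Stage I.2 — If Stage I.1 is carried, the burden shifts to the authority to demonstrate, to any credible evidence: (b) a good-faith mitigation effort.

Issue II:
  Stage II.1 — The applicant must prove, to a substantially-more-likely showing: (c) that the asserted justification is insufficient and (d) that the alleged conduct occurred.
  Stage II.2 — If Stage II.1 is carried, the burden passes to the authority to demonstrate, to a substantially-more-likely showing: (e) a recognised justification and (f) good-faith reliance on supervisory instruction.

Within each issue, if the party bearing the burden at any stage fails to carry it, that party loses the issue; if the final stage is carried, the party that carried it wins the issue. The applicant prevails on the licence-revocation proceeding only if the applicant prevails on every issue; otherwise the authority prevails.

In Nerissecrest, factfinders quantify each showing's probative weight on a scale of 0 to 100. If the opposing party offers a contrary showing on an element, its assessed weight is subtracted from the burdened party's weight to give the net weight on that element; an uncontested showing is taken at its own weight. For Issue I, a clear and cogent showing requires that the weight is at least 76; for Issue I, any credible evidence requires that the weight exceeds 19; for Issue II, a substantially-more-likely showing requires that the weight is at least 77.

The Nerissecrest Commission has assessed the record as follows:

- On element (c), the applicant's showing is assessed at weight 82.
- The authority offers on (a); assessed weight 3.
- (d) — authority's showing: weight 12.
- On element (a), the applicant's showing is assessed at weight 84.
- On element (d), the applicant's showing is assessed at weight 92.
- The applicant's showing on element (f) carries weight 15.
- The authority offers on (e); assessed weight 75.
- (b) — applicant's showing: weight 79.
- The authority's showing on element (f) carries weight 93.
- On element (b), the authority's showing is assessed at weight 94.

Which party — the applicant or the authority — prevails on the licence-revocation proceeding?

applicant

— Issue I —
Stage I.1 — burden on applicant; standard: a clear and cogent showing (weight is at least 76).
    (a): 84 − 3 = 81 ≥ 76 [met]
  All elements met. The burden passes to the authority.
Stage I.2 — burden on authority; standard: any credible evidence (weight exceeds 19).
    (b): 94 − 79 = 15 ≤ 19 [not met]
  Not every element is met, so the authority fails to carry Stage I.2.
The applicant prevails on this issue.
— Issue II —
Stage II.1 (applicant, a substantially-more-likely showing, weight is at least 77): (c) 82 ≥ 77 — meets; (d) net 92−12=80 ≥ 77 — meets.
  Stage II.1 carried; the burden shifts to the authority.
Stage II.2 (authority, a substantially-more-likely showing, weight is at least 77): (e) 75 < 77 — fails; (f) net 93−15=78 ≥ 77 — meets.
  The authority does not carry Stage II.2.
The applicant prevails on this issue.
Per-issue: Issue I → applicant; Issue II → applicant. The applicant must prevail on every issue; overall, the applicant prevails.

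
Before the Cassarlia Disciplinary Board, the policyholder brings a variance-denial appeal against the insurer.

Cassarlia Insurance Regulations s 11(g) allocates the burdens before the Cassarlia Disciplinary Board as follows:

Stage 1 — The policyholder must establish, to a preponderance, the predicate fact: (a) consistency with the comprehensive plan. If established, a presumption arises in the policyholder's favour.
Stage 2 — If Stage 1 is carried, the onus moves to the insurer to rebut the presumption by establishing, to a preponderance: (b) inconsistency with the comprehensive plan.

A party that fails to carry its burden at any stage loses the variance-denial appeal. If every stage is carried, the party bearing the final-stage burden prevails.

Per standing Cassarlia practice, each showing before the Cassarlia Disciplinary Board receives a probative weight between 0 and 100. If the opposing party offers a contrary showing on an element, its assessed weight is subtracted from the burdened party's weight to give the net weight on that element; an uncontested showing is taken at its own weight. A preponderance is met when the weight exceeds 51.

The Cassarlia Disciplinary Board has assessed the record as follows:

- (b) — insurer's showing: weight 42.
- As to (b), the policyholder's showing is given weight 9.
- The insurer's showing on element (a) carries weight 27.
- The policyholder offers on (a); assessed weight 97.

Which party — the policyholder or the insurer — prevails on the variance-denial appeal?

policyholder

At Stage 1 the policyholder must meet a preponderance (weight exceeds 51): on (a) the weight is 97 less the opposing 27 gives net 70, which does exceed 51, so (a) meets the standard.
  The policyholder carries Stage 1; the insurer now bears the burden.
At Stage 2 the insurer must meet a preponderance (weight exceeds 51): on (b) the weight is 42 less the opposing 9 gives net 33, which does not exceed 51, so (b) does not meet the standard.
  Stage 2 not carried; the insurer fails its burden.
So the policyholder prevails.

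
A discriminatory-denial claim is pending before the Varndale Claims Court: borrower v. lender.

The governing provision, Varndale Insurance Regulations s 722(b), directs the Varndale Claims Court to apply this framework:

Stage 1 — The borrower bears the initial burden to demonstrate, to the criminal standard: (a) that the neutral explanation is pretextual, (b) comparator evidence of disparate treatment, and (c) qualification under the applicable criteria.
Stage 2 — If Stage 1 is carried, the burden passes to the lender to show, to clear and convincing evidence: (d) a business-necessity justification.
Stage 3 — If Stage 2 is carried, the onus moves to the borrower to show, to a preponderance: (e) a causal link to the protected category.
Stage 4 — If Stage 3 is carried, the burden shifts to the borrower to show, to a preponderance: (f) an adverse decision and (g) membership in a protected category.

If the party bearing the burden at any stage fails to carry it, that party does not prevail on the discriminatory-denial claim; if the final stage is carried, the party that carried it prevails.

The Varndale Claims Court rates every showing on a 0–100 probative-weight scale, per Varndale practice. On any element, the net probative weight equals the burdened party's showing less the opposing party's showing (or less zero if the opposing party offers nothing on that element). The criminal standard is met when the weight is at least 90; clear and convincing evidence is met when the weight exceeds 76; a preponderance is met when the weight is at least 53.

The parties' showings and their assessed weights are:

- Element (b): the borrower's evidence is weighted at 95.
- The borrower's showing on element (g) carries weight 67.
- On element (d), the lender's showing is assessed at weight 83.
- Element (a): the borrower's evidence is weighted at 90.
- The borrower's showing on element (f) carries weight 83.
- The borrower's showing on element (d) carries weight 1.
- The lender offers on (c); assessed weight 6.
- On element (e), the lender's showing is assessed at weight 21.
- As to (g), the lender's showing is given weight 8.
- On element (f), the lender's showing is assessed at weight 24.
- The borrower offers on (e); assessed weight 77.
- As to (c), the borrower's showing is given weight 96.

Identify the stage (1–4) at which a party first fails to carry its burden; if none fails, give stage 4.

stage 4

Stage 1 — burden on borrower; standard: the criminal standard (weight is at least 90).
    (a): 90 ≥ 90 [met]
    (b): 95 ≥ 90 [met]
    (c): 96 − 6 = 90 ≥ 90 [met]
  All elements met. The burden passes to the lender.
Stage 2 — burden on lender; standard: clear and convincing evidence (weight exceeds 76).
    (d): 83 − 1 = 82 > 76 [met]
  Stage 2 is satisfied; the onus moves to the borrower.
Stage 3 — burden on borrower; standard: a preponderance (weight is at least 53).
    (e): 77 − 21 = 56 ≥ 53 [met]
  All elements met. The borrower retains the burden for Stage 4.
Stage 4 — burden on borrower; standard: a preponderance (weight is at least 53).
    (f): 83 − 24 = 59 ≥ 53 [met]
    (g): 67 − 8 = 59 ≥ 53 [met]
  Stage 4 carried; the final stage is satisfied.
Every stage carried; the borrower prevails.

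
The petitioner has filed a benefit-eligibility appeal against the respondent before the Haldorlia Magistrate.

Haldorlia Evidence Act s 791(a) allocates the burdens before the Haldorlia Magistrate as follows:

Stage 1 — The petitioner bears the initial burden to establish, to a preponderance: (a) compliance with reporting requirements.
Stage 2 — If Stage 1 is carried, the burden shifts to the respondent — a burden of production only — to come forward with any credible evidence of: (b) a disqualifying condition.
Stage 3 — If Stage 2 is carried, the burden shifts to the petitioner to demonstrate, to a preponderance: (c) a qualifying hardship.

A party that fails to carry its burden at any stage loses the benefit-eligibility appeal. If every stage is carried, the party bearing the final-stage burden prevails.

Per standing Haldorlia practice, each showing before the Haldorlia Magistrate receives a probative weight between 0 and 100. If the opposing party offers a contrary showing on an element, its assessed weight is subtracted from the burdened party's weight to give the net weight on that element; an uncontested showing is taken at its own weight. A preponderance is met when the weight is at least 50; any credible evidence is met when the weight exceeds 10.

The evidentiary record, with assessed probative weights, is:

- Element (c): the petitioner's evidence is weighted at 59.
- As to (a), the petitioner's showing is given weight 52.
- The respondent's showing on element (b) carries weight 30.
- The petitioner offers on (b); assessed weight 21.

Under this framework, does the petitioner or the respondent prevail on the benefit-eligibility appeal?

petitioner

At Stage 1 the petitioner must meet a preponderance (weight is at least 50): on (a) the weight is 52, ≥ 50, so (a) meets the standard.
  Stage 1 carried; the burden shifts to the respondent.
At Stage 2 the respondent must meet any credible evidence (weight exceeds 10): on (b) the weight is 30 less the opposing 21 gives net 9, which does not exceed 10, so (b) does not meet the standard.
  Not every element is met, so the respondent fails to carry Stage 2.
The analysis ends at Stage 2; the petitioner prevails.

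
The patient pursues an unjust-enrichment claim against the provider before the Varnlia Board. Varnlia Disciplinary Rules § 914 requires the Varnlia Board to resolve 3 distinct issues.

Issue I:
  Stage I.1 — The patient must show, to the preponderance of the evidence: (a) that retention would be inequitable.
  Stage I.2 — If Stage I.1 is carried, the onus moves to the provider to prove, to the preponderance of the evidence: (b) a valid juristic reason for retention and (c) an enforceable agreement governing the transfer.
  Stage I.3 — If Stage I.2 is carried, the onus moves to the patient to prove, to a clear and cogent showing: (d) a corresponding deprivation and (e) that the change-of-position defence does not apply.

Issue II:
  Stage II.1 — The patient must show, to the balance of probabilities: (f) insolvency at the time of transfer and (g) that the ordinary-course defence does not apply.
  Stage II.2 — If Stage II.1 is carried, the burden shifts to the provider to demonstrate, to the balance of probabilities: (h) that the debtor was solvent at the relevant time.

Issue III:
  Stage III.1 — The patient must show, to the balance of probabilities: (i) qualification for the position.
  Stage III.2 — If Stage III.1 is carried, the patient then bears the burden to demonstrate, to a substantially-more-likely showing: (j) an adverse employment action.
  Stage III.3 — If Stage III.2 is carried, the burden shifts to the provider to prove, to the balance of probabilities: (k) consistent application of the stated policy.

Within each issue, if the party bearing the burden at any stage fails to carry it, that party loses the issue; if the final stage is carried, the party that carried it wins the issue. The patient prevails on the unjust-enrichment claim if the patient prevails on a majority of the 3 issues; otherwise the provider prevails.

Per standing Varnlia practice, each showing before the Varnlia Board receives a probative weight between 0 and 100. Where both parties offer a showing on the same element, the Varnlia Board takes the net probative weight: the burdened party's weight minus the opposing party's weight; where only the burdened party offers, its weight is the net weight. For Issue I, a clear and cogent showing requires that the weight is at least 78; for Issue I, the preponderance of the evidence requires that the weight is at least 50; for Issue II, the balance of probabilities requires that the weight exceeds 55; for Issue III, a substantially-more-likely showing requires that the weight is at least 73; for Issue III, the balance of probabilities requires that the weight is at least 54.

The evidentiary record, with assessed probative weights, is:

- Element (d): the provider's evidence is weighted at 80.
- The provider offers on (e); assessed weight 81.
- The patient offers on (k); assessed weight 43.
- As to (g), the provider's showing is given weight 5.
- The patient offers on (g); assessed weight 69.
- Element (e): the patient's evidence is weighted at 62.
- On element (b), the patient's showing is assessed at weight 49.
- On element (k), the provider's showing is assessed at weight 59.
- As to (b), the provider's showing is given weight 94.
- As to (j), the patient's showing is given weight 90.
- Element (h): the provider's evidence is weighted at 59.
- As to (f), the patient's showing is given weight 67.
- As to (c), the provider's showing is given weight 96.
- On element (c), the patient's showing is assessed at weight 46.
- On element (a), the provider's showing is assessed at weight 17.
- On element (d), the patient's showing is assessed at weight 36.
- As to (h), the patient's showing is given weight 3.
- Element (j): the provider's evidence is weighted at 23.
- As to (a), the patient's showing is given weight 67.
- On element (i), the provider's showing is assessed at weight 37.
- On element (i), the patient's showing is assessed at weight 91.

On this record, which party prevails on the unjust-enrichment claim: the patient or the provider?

— Issue I —
At Stage I.1 the patient must meet the preponderance of the evidence (weight is at least 50): on (a) the weight is 67 less the opposing 17 gives net 50, which does reach 50, so (a) meets the standard.
  Stage I.1 carried; the burden shifts to the provider.
At Stage I.2 the provider must meet the preponderance of the evidence (weight is at least 50): on (b) the weight is 94 less the opposing 49 gives net 45, which does not reach 50, so (b) does not meet the standard; on (c) the weight is 96 less the opposing 46 gives net 50, ≥ 50, so (c) meets the standard.
  The provider does not carry Stage I.2.
The analysis ends at Stage I.2; the patient prevails on this issue.
— Issue II —
Stage II.1 — burden on patient; standard: the balance of probabilities (weight exceeds 55).
    (f): 67 > 55 [met]
    (g): 69 − 5 = 64 > 55 [met]
  All elements met. The burden passes to the provider.
Stage II.2 — burden on provider; standard: the balance of probabilities (weight exceeds 55).
    (h): 59 − 3 = 56 > 55 [met]
  All elements met at the final stage.
Every stage carried; the provider prevails on this issue.
— Issue III —
Stage III.1 — burden on patient; standard: the balance of probabilities (weight is at least 54).
    (i): 91 − 37 = 54 ≥ 54 [met]
  All elements met. The patient retains the burden for Stage III.2.
Stage III.2 — burden on patient; standard: a substantially-more-likely showing (weight is at least 73).
    (j): 90 − 23 = 67 < 73 [not met]
  The patient does not carry Stage III.2.
So the provider prevails on this issue.
Per-issue: Issue I → patient; Issue II → provider; Issue III → provider. The patient must prevail on a majority of issues; overall, the provider prevails.

provider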